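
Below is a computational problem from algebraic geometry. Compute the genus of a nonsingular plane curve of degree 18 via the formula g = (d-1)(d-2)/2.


Using the genus formula for smooth plane curves:
g = (d-1)(d-2)/2
g = (18-1)(18-2)/2
g = 17*16/2
g = 272/2 = 136

136


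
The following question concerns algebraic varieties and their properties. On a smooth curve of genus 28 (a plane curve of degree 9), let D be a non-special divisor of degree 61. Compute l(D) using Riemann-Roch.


First, compute the genus of a smooth plane curve of degree 9:
g = (d-1)(d-2)/2 = (9-1)(9-2)/2 = 28
For a non-special divisor D (i.e., h^1(D) = 0), Riemann-Roch gives:
l(D) = deg(D) - g + 1
Since deg(D) = 61 >= 2g - 1 = 55, D is non-special.
l(D) = 61 - 28 + 1 = 34

34


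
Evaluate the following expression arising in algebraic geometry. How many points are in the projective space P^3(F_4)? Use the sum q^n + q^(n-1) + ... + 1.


P^3(F_4) has (q^(n+1) - 1)/(q - 1) points.
= 4^3 + 4^2 + 4^1 + 4^0
= 64 + 16 + 4 + 1
= 85

85


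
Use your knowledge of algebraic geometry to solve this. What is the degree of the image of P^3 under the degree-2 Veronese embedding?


The Veronese variety v_2(P^3) has degree d^r.
d^r = 2^3 = 8

8


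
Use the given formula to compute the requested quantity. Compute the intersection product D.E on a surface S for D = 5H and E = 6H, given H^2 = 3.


Using bilinearity of the intersection pairing on a surface S:
(aH).(bH) = ab * (H.H)
We have H^2 = 3.
D.E = (5H).(6H) = 5*6*3
= 30*3
= 90

90


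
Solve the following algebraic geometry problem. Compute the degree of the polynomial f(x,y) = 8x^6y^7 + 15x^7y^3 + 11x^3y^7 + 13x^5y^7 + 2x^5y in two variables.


Examine each term for its total degree (sum of exponents).
  Term '8x^6y^7' has total degree 6+7 = 13.
  Term '15x^7y^3' has total degree 7+3 = 10.
  Term '11x^3y^7' has total degree 3+7 = 10.
  Term '13x^5y^7' has total degree 5+7 = 12.
  Term '2x^5y' has total degree 5+1 = 6.
The maximum total degree among all terms is 13.

13


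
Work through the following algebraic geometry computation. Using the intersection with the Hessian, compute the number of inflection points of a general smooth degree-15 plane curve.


For a general smooth plane curve C of degree d, the inflection points are
the intersection of C with its Hessian curve, which has degree 3(d-2).
By Bezout, the total intersection number is d * 3(d-2) = 15 * 39 = 585.
For a general curve every flex is ordinary, so each contributes
multiplicity 1 to C·Hess(C), and the number of distinct inflection
points is 3d(d-2).
Inflection points = 3*15*(15-2) = 3*15*13 = 585

585


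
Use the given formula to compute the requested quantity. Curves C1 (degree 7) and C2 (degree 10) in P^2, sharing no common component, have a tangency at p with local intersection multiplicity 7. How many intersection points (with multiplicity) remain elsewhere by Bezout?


By Bezout's theorem, the total intersection number is d1 * d2.
Total = 7 * 10 = 70
Intersection multiplicity at p = 7
Remaining intersections = 70 - 7 = 63

63


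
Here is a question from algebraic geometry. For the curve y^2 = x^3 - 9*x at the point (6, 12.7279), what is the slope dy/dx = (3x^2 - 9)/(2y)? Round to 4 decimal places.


Using implicit differentiation of y^2 = x^3 - 9*x:
2y * dy/dx = 3x^2 - 9
dy/dx = (3x^2 - 9)/(2y)
Numerator: 3*6^2 - 9 = 99
Denominator: 2*12.7279 = 25.4558
dy/dx = 99/25.4558 = 3.8891

3.8891


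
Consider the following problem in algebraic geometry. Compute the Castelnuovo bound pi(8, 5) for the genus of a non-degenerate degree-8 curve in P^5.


Castelnuovo's bound: write d - 1 = m(r-1) + epsilon with 0 <= epsilon < r-1.
d - 1 = 8 - 1 = 7
r - 1 = 5 - 1 = 4
7 = 1*4 + 3, so m = 1, epsilon = 3
pi(d, r) = m(m-1)(r-1)/2 + m*epsilon
= 1*0*4/2 + 1*3
= 0/2 + 3
= 0 + 3 = 3

3


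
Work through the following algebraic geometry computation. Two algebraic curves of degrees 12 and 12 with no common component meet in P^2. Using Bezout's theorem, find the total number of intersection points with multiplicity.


Bezout's theorem states the intersection count equals the product of degrees.
Intersection count = 12 * 12 = 144

144


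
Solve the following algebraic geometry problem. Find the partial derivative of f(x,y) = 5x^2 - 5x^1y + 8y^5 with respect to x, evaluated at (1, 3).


df/dx = 2*5*x^1 + 1*(-5)*x^0*y
At (1,3): 2*5*1^1 + 1*(-5)*1^0*3
= 10 - 15
= -5

-5


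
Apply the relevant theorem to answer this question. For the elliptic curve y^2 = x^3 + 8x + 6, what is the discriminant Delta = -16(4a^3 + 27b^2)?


Compute each component:
4a^3 = 4*8^3 = 4*512 = 2048
27b^2 = 27*6^2 = 27*36 = 972
4a^3 + 27b^2 = 2048 + 972 = 3020
Delta = -16*3020 = -48320

-48320


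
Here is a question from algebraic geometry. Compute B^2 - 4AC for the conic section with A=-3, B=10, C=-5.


The discriminant of a conic Ax^2 + Bxy + Cy^2 + ... = 0 is B^2 - 4AC.
B^2 = 10^2 = 100
4AC = 4*(-3)*(-5) = 60
Discriminant = 100 - 60 = 40

40


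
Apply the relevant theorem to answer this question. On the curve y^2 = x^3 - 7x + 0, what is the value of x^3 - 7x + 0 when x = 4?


Compute x^3 - 7x + 0 at x = 4:
x^3 = 4^3 = 64
(-7)*x = (-7)*4 = -28
Sum: 64 - 28 + 0 = 36

36


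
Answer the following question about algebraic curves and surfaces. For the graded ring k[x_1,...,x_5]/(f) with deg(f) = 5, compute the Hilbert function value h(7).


For R = k[x_1,...,x_n]/(f) with f homogeneous of degree e:
The Hilbert series is (1 - t^e)/(1 - t)^n.
So h(d) = C(d+n-1, n-1) - C(d-e+n-1, n-1) for d >= e.
With n=5, e=5, d=7:
C(7+5-1, 5-1) = C(11, 4) = 330
C(7-5+5-1, 5-1) = C(6, 4) = 15
h(7) = 330 - 15 = 315

315


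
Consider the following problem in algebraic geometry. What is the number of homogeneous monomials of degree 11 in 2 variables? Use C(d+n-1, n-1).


The number of degree-11 monomials in 2 variables is C(d+n-1, n-1).
= C(11+2-1, 2-1) = C(12, 1)
= 12

12


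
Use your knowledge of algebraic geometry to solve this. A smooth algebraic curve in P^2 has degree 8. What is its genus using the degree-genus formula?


Using the genus formula for smooth plane curves:
g = (d-1)(d-2)/2
g = (8-1)(8-2)/2
g = 7*6/2
g = 42/2 = 21

21


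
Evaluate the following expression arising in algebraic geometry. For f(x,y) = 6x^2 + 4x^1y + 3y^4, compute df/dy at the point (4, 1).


df/dy = 4*x^1 + 4*3*y^3
At (4,1): 4*4^1 + 4*3*1^3
= 16 + 12
= 28

28


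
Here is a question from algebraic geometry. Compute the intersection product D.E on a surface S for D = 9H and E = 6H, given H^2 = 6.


Using bilinearity of the intersection pairing on a surface S:
(aH).(bH) = ab * (H.H)
We have H^2 = 6.
D.E = (9H).(6H) = 9*6*6
= 54*6
= 324

324


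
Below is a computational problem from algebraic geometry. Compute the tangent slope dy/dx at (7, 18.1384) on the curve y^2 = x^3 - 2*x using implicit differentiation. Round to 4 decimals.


Using implicit differentiation of y^2 = x^3 - 2*x:
2y * dy/dx = 3x^2 - 2
dy/dx = (3x^2 - 2)/(2y)
Numerator: 3*7^2 - 2 = 145
Denominator: 2*18.1384 = 36.2768
dy/dx = 145/36.2768 = 3.9970

3.9970


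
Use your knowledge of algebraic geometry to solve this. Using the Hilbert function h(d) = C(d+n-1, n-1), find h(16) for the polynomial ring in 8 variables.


The Hilbert function for the polynomial ring in 8 variables is:
h(d) = C(d+n-1, n-1)
h(16) = C(16+8-1, 8-1) = C(23, 7)
= 23! / (7! * 16!)
= 245157

245157


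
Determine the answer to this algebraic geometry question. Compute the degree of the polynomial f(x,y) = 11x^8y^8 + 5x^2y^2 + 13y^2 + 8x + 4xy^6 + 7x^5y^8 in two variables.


Examine each term for its total degree (sum of exponents).
  Term '11x^8y^8' has total degree 8+8 = 16.
  Term '5x^2y^2' has total degree 2+2 = 4.
  Term '13y^2' has total degree 0+2 = 2.
  Term '8x' has total degree 1+0 = 1.
  Term '4xy^6' has total degree 1+6 = 7.
  Term '7x^5y^8' has total degree 5+8 = 13.
The maximum total degree among all terms is 16.

16


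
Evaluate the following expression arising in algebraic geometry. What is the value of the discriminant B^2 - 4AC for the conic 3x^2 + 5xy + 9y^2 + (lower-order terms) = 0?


The discriminant of a conic Ax^2 + Bxy + Cy^2 + ... = 0 is B^2 - 4AC.
B^2 = 5^2 = 25
4AC = 4*3*9 = 108
Discriminant = 25 - 108 = -83

-83


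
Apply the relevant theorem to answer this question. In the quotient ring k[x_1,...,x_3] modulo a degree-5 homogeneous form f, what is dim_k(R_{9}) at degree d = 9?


For R = k[x_1,...,x_n]/(f) with f homogeneous of degree e:
The Hilbert series is (1 - t^e)/(1 - t)^n.
So h(d) = C(d+n-1, n-1) - C(d-e+n-1, n-1) for d >= e.
With n=3, e=5, d=9:
C(9+3-1, 3-1) = C(11, 2) = 55
C(9-5+3-1, 3-1) = C(6, 2) = 15
h(9) = 55 - 15 = 40

40


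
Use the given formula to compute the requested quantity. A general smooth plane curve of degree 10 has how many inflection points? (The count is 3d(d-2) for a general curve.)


For a general smooth plane curve C of degree d, the inflection points are
the intersection of C with its Hessian curve, which has degree 3(d-2).
By Bezout, the total intersection number is d * 3(d-2) = 10 * 24 = 240.
For a general curve every flex is ordinary, so each contributes
multiplicity 1 to C·Hess(C), and the number of distinct inflection
points is 3d(d-2).
Inflection points = 3*10*(10-2) = 3*10*8 = 240

240


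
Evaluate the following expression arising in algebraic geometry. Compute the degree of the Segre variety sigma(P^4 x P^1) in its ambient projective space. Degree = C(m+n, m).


The degree of the Segre variety P^4 x P^1 is C(m+n, m).
= C(5, 4)
= 5

5


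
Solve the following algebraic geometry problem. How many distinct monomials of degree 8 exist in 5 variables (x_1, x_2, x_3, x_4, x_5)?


The number of degree-8 monomials in 5 variables is C(d+n-1, n-1).
= C(8+5-1, 5-1) = C(12, 4)
= 495

495


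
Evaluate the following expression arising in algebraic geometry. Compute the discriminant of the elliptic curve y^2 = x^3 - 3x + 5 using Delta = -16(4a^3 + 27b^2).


Compute each component:
4a^3 = 4*(-3)^3 = 4*(-27) = -108
27b^2 = 27*5^2 = 27*25 = 675
4a^3 + 27b^2 = -108 + 675 = 567
Delta = -16*567 = -9072

-9072


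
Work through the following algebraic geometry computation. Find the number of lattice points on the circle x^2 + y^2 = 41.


Systematically check integer values of x where x^2 <= 41.
For each valid x, check if 41 - x^2 is a perfect square.
x=4: 41 - 16 = 25, sqrt = 5 (valid)
x=5: 41 - 25 = 16, sqrt = 4 (valid)
Total integer solutions found: 8

8


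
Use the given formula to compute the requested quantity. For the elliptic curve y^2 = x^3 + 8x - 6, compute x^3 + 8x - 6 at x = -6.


Compute x^3 + 8x - 6 at x = -6:
x^3 = (-6)^3 = -216
8*x = 8*(-6) = -48
Sum: -216 - 48 - 6 = -270

-270


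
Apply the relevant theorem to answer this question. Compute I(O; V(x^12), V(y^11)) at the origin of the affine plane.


The intersection multiplicity of V(x^a) and V(y^b) at the origin is:
I(O; V(x^12), V(y^11)) = dim_k(k[x,y]/(x^12, y^11))
A basis for k[x,y]/(x^12, y^11) is the set of monomials x^i * y^j
where 0 <= i < 12 and 0 <= j < 11.
The number of such monomials is 12 * 11 = 132

132


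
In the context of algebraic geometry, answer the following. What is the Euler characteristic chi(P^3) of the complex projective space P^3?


The complex projective space P^3 has one cell in each even real dimension 0, 2, ..., 6.
The cohomology groups are H^{2k}(P^3) = Z for k = 0,...,3, and 0 otherwise.
Euler characteristic = sum of Betti numbers = 1 per even-dimensional cohomology group.
chi(P^3) = 3 + 1 = 4

4


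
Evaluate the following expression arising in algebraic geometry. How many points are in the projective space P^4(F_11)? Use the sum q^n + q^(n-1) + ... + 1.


P^4(F_11) has (q^(n+1) - 1)/(q - 1) points.
= 11^4 + 11^3 + 11^2 + 11^1 + 11^0
= 14641 + 1331 + 121 + 11 + 1
= 16105

16105


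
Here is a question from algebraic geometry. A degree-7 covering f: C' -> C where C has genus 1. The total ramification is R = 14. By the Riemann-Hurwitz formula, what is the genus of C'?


Riemann-Hurwitz formula: 2g' - 2 = d(2g - 2) + R
Given: d = 7, g = 1, R = 14
2g' - 2 = 7*(2*1 - 2) + 14
2g' - 2 = 7*0 + 14
2g' - 2 = 0 + 14 = 14
2g' = 16
g' = 8

8


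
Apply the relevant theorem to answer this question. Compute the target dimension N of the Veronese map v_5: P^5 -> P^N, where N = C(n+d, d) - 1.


The Veronese embedding v_d: P^n -> P^N maps each point to all
degree-d monomials in n+1 homogeneous coordinates.
N = C(n+d, d) - 1
N = C(5+5, 5) - 1
N = C(10, 5) - 1
C(10, 5) = 252
N = 252 - 1 = 251

251


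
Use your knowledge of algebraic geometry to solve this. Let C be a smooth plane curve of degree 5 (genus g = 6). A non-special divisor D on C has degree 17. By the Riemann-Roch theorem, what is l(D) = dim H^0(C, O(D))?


First, compute the genus of a smooth plane curve of degree 5:
g = (d-1)(d-2)/2 = (5-1)(5-2)/2 = 6
For a non-special divisor D (i.e., h^1(D) = 0), Riemann-Roch gives:
l(D) = deg(D) - g + 1
Since deg(D) = 17 >= 2g - 1 = 11, D is non-special.
l(D) = 17 - 6 + 1 = 12

12


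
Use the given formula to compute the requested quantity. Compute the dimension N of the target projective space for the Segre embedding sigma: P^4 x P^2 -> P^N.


The Segre embedding maps P^m x P^n into P^N via
all products of coordinates from each factor.
N = (m+1)(n+1) - 1
N = (4+1)(2+1) - 1
N = 5*3 - 1
N = 15 - 1 = 14

14


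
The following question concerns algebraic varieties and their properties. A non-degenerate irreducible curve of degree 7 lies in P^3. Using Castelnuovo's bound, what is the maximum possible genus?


Castelnuovo's bound: write d - 1 = m(r-1) + epsilon with 0 <= epsilon < r-1.
d - 1 = 7 - 1 = 6
r - 1 = 3 - 1 = 2
6 = 3*2 + 0, so m = 3, epsilon = 0
pi(d, r) = m(m-1)(r-1)/2 + m*epsilon
= 3*2*2/2 + 3*0
= 12/2 + 0
= 6 + 0 = 6

6


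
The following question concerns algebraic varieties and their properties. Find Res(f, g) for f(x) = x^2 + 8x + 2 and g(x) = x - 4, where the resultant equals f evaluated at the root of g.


For Res(f, x - c), we evaluate f at x = c.
f(4) = 4^2 + 8*4 + 2
= 16 + 32 + 2
= 48 + 2 = 50
Res(f, g) = 50

50


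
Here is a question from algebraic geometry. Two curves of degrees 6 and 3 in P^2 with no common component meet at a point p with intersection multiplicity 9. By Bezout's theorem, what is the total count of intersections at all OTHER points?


By Bezout's theorem, the total intersection number is d1 * d2.
Total = 6 * 3 = 18
Intersection multiplicity at p = 9
Remaining intersections = 18 - 9 = 9

9


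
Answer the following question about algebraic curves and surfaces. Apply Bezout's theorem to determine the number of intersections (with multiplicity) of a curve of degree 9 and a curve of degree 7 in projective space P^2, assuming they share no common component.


Bezout's theorem states the intersection count equals the product of degrees.
Intersection count = 9 * 7 = 63

63


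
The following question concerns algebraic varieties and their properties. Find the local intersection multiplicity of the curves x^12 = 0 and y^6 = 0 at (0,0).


The intersection multiplicity of V(x^a) and V(y^b) at the origin is:
I(O; V(x^12), V(y^6)) = dim_k(k[x,y]/(x^12, y^6))
A basis for k[x,y]/(x^12, y^6) is the set of monomials x^i * y^j
where 0 <= i < 12 and 0 <= j < 6.
The number of such monomials is 12 * 6 = 72

72


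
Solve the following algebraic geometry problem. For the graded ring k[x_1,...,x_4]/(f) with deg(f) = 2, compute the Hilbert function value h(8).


For R = k[x_1,...,x_n]/(f) with f homogeneous of degree e:
The Hilbert series is (1 - t^e)/(1 - t)^n.
So h(d) = C(d+n-1, n-1) - C(d-e+n-1, n-1) for d >= e.
With n=4, e=2, d=8:
C(8+4-1, 4-1) = C(11, 3) = 165
C(8-2+4-1, 4-1) = C(9, 3) = 84
h(8) = 165 - 84 = 81

81


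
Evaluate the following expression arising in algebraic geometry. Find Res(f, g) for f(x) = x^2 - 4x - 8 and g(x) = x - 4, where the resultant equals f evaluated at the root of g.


For Res(f, x - c), we evaluate f at x = c.
f(4) = 4^2 - 4*4 - 8
= 16 - 16 - 8
= 0 - 8 = -8
Res(f, g) = -8

-8


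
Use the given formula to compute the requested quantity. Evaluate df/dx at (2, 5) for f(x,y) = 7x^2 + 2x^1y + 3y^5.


df/dx = 2*7*x^1 + 1*2*x^0*y
At (2,5): 2*7*2^1 + 1*2*2^0*5
= 28 + 10
= 38

38


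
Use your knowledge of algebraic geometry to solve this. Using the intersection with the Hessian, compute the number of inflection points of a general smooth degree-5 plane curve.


For a general smooth plane curve C of degree d, the inflection points are
the intersection of C with its Hessian curve, which has degree 3(d-2).
By Bezout, the total intersection number is d * 3(d-2) = 5 * 9 = 45.
For a general curve every flex is ordinary, so each contributes
multiplicity 1 to C·Hess(C), and the number of distinct inflection
points is 3d(d-2).
Inflection points = 3*5*(5-2) = 3*5*3 = 45

45


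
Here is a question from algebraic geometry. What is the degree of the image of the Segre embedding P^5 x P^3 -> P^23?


The degree of the Segre variety P^5 x P^3 is C(m+n, m).
= C(8, 5)
= 56

56


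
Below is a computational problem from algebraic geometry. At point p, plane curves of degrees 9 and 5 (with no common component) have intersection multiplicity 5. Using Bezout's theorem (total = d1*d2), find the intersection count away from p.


By Bezout's theorem, the total intersection number is d1 * d2.
Total = 9 * 5 = 45
Intersection multiplicity at p = 5
Remaining intersections = 45 - 5 = 40

40


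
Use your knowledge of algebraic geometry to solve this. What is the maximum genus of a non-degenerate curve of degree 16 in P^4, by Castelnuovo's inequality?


Castelnuovo's bound: write d - 1 = m(r-1) + epsilon with 0 <= epsilon < r-1.
d - 1 = 16 - 1 = 15
r - 1 = 4 - 1 = 3
15 = 5*3 + 0, so m = 5, epsilon = 0
pi(d, r) = m(m-1)(r-1)/2 + m*epsilon
= 5*4*3/2 + 5*0
= 60/2 + 0
= 30 + 0 = 30

30


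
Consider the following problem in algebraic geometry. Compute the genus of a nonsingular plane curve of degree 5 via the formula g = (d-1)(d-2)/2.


Using the genus formula for smooth plane curves:
g = (d-1)(d-2)/2
g = (5-1)(5-2)/2
g = 4*3/2
g = 12/2 = 6

6


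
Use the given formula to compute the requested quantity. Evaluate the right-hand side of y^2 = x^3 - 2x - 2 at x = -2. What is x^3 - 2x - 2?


Compute x^3 - 2x - 2 at x = -2:
x^3 = (-2)^3 = -8
(-2)*x = (-2)*(-2) = 4
Sum: -8 + 4 - 2 = -6

-6


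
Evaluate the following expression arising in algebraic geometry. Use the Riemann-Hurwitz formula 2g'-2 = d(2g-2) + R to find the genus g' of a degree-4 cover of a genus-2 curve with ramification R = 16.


Riemann-Hurwitz formula: 2g' - 2 = d(2g - 2) + R
Given: d = 4, g = 2, R = 16
2g' - 2 = 4*(2*2 - 2) + 16
2g' - 2 = 4*2 + 16
2g' - 2 = 8 + 16 = 24
2g' = 26
g' = 13

13


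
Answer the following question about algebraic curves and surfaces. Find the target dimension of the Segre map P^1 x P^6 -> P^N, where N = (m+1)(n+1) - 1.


The Segre embedding maps P^m x P^n into P^N via
all products of coordinates from each factor.
N = (m+1)(n+1) - 1
N = (1+1)(6+1) - 1
N = 2*7 - 1
N = 14 - 1 = 13

13


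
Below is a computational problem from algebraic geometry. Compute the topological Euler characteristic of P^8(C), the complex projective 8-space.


The complex projective space P^8 has one cell in each even real dimension 0, 2, ..., 16.
The cohomology groups are H^{2k}(P^8) = Z for k = 0,...,8, and 0 otherwise.
Euler characteristic = sum of Betti numbers = 1 per even-dimensional cohomology group.
chi(P^8) = 8 + 1 = 9

9


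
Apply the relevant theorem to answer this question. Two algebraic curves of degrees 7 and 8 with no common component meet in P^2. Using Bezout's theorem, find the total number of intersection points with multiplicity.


Bezout's theorem states the intersection count equals the product of degrees.
Intersection count = 7 * 8 = 56

56


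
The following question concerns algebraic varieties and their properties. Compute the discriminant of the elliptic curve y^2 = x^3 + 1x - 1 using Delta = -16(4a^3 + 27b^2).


Compute each component:
4a^3 = 4*1^3 = 4*1 = 4
27b^2 = 27*(-1)^2 = 27*1 = 27
4a^3 + 27b^2 = 4 + 27 = 31
Delta = -16*31 = -496

-496


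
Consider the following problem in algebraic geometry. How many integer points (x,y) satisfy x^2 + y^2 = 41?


Systematically check integer values of x where x^2 <= 41.
For each valid x, check if 41 - x^2 is a perfect square.
x=4: 41 - 16 = 25, sqrt = 5 (valid)
x=5: 41 - 25 = 16, sqrt = 4 (valid)
Total integer solutions found: 8

8


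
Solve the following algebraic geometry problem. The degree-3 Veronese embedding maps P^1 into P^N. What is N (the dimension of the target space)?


The Veronese embedding v_d: P^n -> P^N maps each point to all
degree-d monomials in n+1 homogeneous coordinates.
N = C(n+d, d) - 1
N = C(1+3, 3) - 1
N = C(4, 3) - 1
C(4, 3) = 4
N = 4 - 1 = 3

3


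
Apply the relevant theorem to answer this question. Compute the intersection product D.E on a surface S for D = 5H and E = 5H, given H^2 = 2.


Using bilinearity of the intersection pairing on a surface S:
(aH).(bH) = ab * (H.H)
We have H^2 = 2.
D.E = (5H).(5H) = 5*5*2
= 25*2
= 50

50


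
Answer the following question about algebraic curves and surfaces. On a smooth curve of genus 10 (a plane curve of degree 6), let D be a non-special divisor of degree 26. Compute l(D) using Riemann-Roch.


First, compute the genus of a smooth plane curve of degree 6:
g = (d-1)(d-2)/2 = (6-1)(6-2)/2 = 10
For a non-special divisor D (i.e., h^1(D) = 0), Riemann-Roch gives:
l(D) = deg(D) - g + 1
Since deg(D) = 26 >= 2g - 1 = 19, D is non-special.
l(D) = 26 - 10 + 1 = 17

17


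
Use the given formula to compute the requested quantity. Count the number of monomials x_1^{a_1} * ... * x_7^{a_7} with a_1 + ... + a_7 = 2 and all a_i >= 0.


The number of degree-2 monomials in 7 variables is C(d+n-1, n-1).
= C(2+7-1, 7-1) = C(8, 6)
= 28

28


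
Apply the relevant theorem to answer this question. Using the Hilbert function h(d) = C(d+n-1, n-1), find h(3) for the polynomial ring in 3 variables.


The Hilbert function for the polynomial ring in 3 variables is:
h(d) = C(d+n-1, n-1)
h(3) = C(3+3-1, 3-1) = C(5, 2)
= 5! / (2! * 3!)
= 10

10


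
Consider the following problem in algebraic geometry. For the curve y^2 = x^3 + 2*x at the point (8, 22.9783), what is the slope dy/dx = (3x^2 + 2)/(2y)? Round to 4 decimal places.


Using implicit differentiation of y^2 = x^3 + 2*x:
2y * dy/dx = 3x^2 + 2
dy/dx = (3x^2 + 2)/(2y)
Numerator: 3*8^2 + 2 = 194
Denominator: 2*22.9783 = 45.9566
dy/dx = 194/45.9566 = 4.2214

4.2214


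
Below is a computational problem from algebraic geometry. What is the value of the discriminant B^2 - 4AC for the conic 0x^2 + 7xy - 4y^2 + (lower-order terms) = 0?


The discriminant of a conic Ax^2 + Bxy + Cy^2 + ... = 0 is B^2 - 4AC.
B^2 = 7^2 = 49
4AC = 4*0*(-4) = 0
Discriminant = 49 + 0 = 49

49


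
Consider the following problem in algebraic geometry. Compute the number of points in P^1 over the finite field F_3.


P^1(F_3) has (q^(n+1) - 1)/(q - 1) points.
= 3^1 + 3^0
= 3 + 1
= 4

4


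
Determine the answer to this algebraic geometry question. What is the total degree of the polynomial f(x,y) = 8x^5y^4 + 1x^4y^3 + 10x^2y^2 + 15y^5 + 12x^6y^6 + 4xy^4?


Examine each term for its total degree (sum of exponents).
  Term '8x^5y^4' has total degree 5+4 = 9.
  Term '1x^4y^3' has total degree 4+3 = 7.
  Term '10x^2y^2' has total degree 2+2 = 4.
  Term '15y^5' has total degree 0+5 = 5.
  Term '12x^6y^6' has total degree 6+6 = 12.
  Term '4xy^4' has total degree 1+4 = 5.
The maximum total degree among all terms is 12.

12


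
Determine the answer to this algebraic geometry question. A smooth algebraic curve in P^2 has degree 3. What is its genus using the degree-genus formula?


Using the genus formula for smooth plane curves:
g = (d-1)(d-2)/2
g = (3-1)(3-2)/2
g = 2*1/2
g = 2/2 = 1

1


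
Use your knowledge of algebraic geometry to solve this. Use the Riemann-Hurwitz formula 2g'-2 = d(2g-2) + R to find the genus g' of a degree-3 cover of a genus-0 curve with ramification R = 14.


Riemann-Hurwitz formula: 2g' - 2 = d(2g - 2) + R
Given: d = 3, g = 0, R = 14
2g' - 2 = 3*(2*0 - 2) + 14
2g' - 2 = 3*(-2) + 14
2g' - 2 = -6 + 14 = 8
2g' = 10
g' = 5

5


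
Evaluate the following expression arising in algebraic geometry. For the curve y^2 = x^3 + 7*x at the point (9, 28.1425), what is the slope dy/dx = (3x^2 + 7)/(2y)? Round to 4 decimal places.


Using implicit differentiation of y^2 = x^3 + 7*x:
2y * dy/dx = 3x^2 + 7
dy/dx = (3x^2 + 7)/(2y)
Numerator: 3*9^2 + 7 = 250
Denominator: 2*28.1425 = 56.285
dy/dx = 250/56.285 = 4.4417

4.4417


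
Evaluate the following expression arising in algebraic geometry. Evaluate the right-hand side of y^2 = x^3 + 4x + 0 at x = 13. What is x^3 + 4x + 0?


Compute x^3 + 4x + 0 at x = 13:
x^3 = 13^3 = 2197
4*x = 4*13 = 52
Sum: 2197 + 52 + 0 = 2249

2249


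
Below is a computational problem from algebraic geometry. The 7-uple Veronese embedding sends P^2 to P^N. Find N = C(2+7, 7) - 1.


The Veronese embedding v_d: P^n -> P^N maps each point to all
degree-d monomials in n+1 homogeneous coordinates.
N = C(n+d, d) - 1
N = C(2+7, 7) - 1
N = C(9, 7) - 1
C(9, 7) = 36
N = 36 - 1 = 35

35


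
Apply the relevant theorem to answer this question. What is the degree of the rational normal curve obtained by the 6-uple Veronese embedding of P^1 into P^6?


The rational normal curve in P^6 is the image of P^1 under the 6-uple Veronese.
A general hyperplane in P^6 pulls back to a degree-6 form on P^1, which has 6 zeros,
so the curve meets a general hyperplane in 6 points. Degree = 6.

6


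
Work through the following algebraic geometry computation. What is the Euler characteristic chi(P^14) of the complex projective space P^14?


The complex projective space P^14 has one cell in each even real dimension 0, 2, ..., 28.
The cohomology groups are H^{2k}(P^14) = Z for k = 0,...,14, and 0 otherwise.
Euler characteristic = sum of Betti numbers = 1 per even-dimensional cohomology group.
chi(P^14) = 14 + 1 = 15

15


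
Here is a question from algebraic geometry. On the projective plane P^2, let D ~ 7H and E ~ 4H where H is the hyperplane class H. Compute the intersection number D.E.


Using bilinearity of the intersection pairing on the projective plane P^2:
(aH).(bH) = ab * (H.H)
We have H^2 = 1 (Bezout).
D.E = (7H).(4H) = 7*4*1
= 28*1
= 28

28


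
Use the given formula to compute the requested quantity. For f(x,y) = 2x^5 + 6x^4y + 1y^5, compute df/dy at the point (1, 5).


df/dy = 6*x^4 + 5*1*y^4
At (1,5): 6*1^4 + 5*1*5^4
= 6 + 3125
= 3131

3131


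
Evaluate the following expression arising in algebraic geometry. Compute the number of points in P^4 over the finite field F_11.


P^4(F_11) has (q^(n+1) - 1)/(q - 1) points.
= 11^4 + 11^3 + 11^2 + 11^1 + 11^0
= 14641 + 1331 + 121 + 11 + 1
= 16105

16105


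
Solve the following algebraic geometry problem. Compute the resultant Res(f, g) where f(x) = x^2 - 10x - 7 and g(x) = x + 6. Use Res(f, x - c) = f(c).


For Res(f, x - c), we evaluate f at x = c.
f(-6) = (-6)^2 - 10*(-6) - 7
= 36 + 60 - 7
= 96 - 7 = 89
Res(f, g) = 89

89


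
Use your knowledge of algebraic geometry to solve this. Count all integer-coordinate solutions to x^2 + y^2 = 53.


Systematically check integer values of x where x^2 <= 53.
For each valid x, check if 53 - x^2 is a perfect square.
x=2: 53 - 4 = 49, sqrt = 7 (valid)
x=7: 53 - 49 = 4, sqrt = 2 (valid)
Total integer solutions found: 8

8


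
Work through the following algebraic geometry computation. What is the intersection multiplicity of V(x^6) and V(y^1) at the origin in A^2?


The intersection multiplicity of V(x^a) and V(y^b) at the origin is:
I(O; V(x^6), V(y^1)) = dim_k(k[x,y]/(x^6, y^1))
A basis for k[x,y]/(x^6, y^1) is the set of monomials x^i * y^j
where 0 <= i < 6 and 0 <= j < 1.
The number of such monomials is 6 * 1 = 6

6


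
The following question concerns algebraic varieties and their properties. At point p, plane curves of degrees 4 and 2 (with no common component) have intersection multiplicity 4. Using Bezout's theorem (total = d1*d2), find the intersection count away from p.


By Bezout's theorem, the total intersection number is d1 * d2.
Total = 4 * 2 = 8
Intersection multiplicity at p = 4
Remaining intersections = 8 - 4 = 4

4


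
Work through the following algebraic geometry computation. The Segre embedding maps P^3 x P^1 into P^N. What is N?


The Segre embedding maps P^m x P^n into P^N via
all products of coordinates from each factor.
N = (m+1)(n+1) - 1
N = (3+1)(1+1) - 1
N = 4*2 - 1
N = 8 - 1 = 7

7


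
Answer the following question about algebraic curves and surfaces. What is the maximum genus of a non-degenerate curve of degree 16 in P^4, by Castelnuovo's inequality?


Castelnuovo's bound: write d - 1 = m(r-1) + epsilon with 0 <= epsilon < r-1.
d - 1 = 16 - 1 = 15
r - 1 = 4 - 1 = 3
15 = 5*3 + 0, so m = 5, epsilon = 0
pi(d, r) = m(m-1)(r-1)/2 + m*epsilon
= 5*4*3/2 + 5*0
= 60/2 + 0
= 30 + 0 = 30

30


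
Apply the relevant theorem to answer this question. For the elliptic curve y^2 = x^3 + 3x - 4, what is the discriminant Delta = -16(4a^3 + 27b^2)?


Compute each component:
4a^3 = 4*3^3 = 4*27 = 108
27b^2 = 27*(-4)^2 = 27*16 = 432
4a^3 + 27b^2 = 108 + 432 = 540
Delta = -16*540 = -8640

-8640


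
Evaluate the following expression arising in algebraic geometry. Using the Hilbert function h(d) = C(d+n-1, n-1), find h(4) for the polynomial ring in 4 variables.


The Hilbert function for the polynomial ring in 4 variables is:
h(d) = C(d+n-1, n-1)
h(4) = C(4+4-1, 4-1) = C(7, 3)
= 7! / (3! * 4!)
= 35

35


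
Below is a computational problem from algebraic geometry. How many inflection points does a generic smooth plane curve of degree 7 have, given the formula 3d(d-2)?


For a general smooth plane curve C of degree d, the inflection points are
the intersection of C with its Hessian curve, which has degree 3(d-2).
By Bezout, the total intersection number is d * 3(d-2) = 7 * 15 = 105.
For a general curve every flex is ordinary, so each contributes
multiplicity 1 to C·Hess(C), and the number of distinct inflection
points is 3d(d-2).
Inflection points = 3*7*(7-2) = 3*7*5 = 105

105


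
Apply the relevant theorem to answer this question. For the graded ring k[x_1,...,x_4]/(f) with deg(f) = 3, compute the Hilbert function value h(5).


For R = k[x_1,...,x_n]/(f) with f homogeneous of degree e:
The Hilbert series is (1 - t^e)/(1 - t)^n.
So h(d) = C(d+n-1, n-1) - C(d-e+n-1, n-1) for d >= e.
With n=4, e=3, d=5:
C(5+4-1, 4-1) = C(8, 3) = 56
C(5-3+4-1, 4-1) = C(5, 3) = 10
h(5) = 56 - 10 = 46

46


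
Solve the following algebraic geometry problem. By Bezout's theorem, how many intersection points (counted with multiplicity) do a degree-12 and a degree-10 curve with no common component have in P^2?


Bezout's theorem states the intersection count equals the product of degrees.
Intersection count = 12 * 10 = 120

120


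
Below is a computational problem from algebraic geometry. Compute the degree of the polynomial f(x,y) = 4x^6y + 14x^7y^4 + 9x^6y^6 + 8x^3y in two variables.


Examine each term for its total degree (sum of exponents).
  Term '4x^6y' has total degree 6+1 = 7.
  Term '14x^7y^4' has total degree 7+4 = 11.
  Term '9x^6y^6' has total degree 6+6 = 12.
  Term '8x^3y' has total degree 3+1 = 4.
The maximum total degree among all terms is 12.

12


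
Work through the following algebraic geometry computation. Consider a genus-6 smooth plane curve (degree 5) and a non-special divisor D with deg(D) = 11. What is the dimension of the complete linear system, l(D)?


First, compute the genus of a smooth plane curve of degree 5:
g = (d-1)(d-2)/2 = (5-1)(5-2)/2 = 6
For a non-special divisor D (i.e., h^1(D) = 0), Riemann-Roch gives:
l(D) = deg(D) - g + 1
Since deg(D) = 11 >= 2g - 1 = 11, D is non-special.
l(D) = 11 - 6 + 1 = 6

6


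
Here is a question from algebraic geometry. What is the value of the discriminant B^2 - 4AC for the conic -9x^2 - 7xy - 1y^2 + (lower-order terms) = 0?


The discriminant of a conic Ax^2 + Bxy + Cy^2 + ... = 0 is B^2 - 4AC.
B^2 = (-7)^2 = 49
4AC = 4*(-9)*(-1) = 36
Discriminant = 49 - 36 = 13

13


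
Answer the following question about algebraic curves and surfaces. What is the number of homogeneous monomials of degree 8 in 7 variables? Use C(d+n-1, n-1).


The number of degree-8 monomials in 7 variables is C(d+n-1, n-1).
= C(8+7-1, 7-1) = C(14, 6)
= 3003

3003


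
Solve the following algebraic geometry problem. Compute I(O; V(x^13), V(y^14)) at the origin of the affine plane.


The intersection multiplicity of V(x^a) and V(y^b) at the origin is:
I(O; V(x^13), V(y^14)) = dim_k(k[x,y]/(x^13, y^14))
A basis for k[x,y]/(x^13, y^14) is the set of monomials x^i * y^j
where 0 <= i < 13 and 0 <= j < 14.
The number of such monomials is 13 * 14 = 182

182


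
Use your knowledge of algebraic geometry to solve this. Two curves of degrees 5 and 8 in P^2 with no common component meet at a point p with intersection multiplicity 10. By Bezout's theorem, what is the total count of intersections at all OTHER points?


By Bezout's theorem, the total intersection number is d1 * d2.
Total = 5 * 8 = 40
Intersection multiplicity at p = 10
Remaining intersections = 40 - 10 = 30

30


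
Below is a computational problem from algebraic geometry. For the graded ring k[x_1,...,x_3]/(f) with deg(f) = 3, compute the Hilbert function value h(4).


For R = k[x_1,...,x_n]/(f) with f homogeneous of degree e:
The Hilbert series is (1 - t^e)/(1 - t)^n.
So h(d) = C(d+n-1, n-1) - C(d-e+n-1, n-1) for d >= e.
With n=3, e=3, d=4:
C(4+3-1, 3-1) = C(6, 2) = 15
C(4-3+3-1, 3-1) = C(3, 2) = 3
h(4) = 15 - 3 = 12

12


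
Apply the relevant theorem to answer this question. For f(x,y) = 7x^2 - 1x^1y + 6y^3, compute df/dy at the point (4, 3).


df/dy = (-1)*x^1 + 3*6*y^2
At (4,3): (-1)*4^1 + 3*6*3^2
= -4 + 162
= 158

158


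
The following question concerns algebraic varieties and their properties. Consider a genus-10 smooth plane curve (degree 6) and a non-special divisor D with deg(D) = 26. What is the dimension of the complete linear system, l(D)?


First, compute the genus of a smooth plane curve of degree 6:
g = (d-1)(d-2)/2 = (6-1)(6-2)/2 = 10
For a non-special divisor D (i.e., h^1(D) = 0), Riemann-Roch gives:
l(D) = deg(D) - g + 1
Since deg(D) = 26 >= 2g - 1 = 19, D is non-special.
l(D) = 26 - 10 + 1 = 17

17


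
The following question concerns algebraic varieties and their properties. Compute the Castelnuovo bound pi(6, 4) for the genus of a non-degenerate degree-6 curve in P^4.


Castelnuovo's bound: write d - 1 = m(r-1) + epsilon with 0 <= epsilon < r-1.
d - 1 = 6 - 1 = 5
r - 1 = 4 - 1 = 3
5 = 1*3 + 2, so m = 1, epsilon = 2
pi(d, r) = m(m-1)(r-1)/2 + m*epsilon
= 1*0*3/2 + 1*2
= 0/2 + 2
= 0 + 2 = 2

2


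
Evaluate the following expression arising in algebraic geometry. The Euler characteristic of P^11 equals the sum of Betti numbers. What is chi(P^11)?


The complex projective space P^11 has one cell in each even real dimension 0, 2, ..., 22.
The cohomology groups are H^{2k}(P^11) = Z for k = 0,...,11, and 0 otherwise.
Euler characteristic = sum of Betti numbers = 1 per even-dimensional cohomology group.
chi(P^11) = 11 + 1 = 12

12


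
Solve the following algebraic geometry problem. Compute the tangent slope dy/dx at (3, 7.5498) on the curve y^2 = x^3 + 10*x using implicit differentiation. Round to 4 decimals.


Using implicit differentiation of y^2 = x^3 + 10*x:
2y * dy/dx = 3x^2 + 10
dy/dx = (3x^2 + 10)/(2y)
Numerator: 3*3^2 + 10 = 37
Denominator: 2*7.5498 = 15.0996
dy/dx = 37/15.0996 = 2.4504

2.4504


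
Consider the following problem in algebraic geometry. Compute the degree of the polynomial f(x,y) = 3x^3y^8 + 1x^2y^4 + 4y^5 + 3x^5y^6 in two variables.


Examine each term for its total degree (sum of exponents).
  Term '3x^3y^8' has total degree 3+8 = 11.
  Term '1x^2y^4' has total degree 2+4 = 6.
  Term '4y^5' has total degree 0+5 = 5.
  Term '3x^5y^6' has total degree 5+6 = 11.
The maximum total degree among all terms is 11.

11


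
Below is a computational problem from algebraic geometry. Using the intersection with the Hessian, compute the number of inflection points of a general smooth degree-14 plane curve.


For a general smooth plane curve C of degree d, the inflection points are
the intersection of C with its Hessian curve, which has degree 3(d-2).
By Bezout, the total intersection number is d * 3(d-2) = 14 * 36 = 504.
For a general curve every flex is ordinary, so each contributes
multiplicity 1 to C·Hess(C), and the number of distinct inflection
points is 3d(d-2).
Inflection points = 3*14*(14-2) = 3*14*12 = 504

504


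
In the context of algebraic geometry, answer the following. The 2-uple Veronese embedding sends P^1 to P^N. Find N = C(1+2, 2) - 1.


The Veronese embedding v_d: P^n -> P^N maps each point to all
degree-d monomials in n+1 homogeneous coordinates.
N = C(n+d, d) - 1
N = C(1+2, 2) - 1
N = C(3, 2) - 1
C(3, 2) = 3
N = 3 - 1 = 2

2


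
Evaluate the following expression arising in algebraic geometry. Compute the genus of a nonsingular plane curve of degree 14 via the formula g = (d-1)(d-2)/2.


Using the genus formula for smooth plane curves:
g = (d-1)(d-2)/2
g = (14-1)(14-2)/2
g = 13*12/2
g = 156/2 = 78

78


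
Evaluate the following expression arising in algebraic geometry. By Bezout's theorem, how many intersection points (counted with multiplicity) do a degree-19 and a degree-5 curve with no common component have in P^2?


Bezout's theorem states the intersection count equals the product of degrees.
Intersection count = 19 * 5 = 95

95


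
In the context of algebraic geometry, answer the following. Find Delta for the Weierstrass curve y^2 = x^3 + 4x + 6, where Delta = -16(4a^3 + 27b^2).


Compute each component:
4a^3 = 4*4^3 = 4*64 = 256
27b^2 = 27*6^2 = 27*36 = 972
4a^3 + 27b^2 = 256 + 972 = 1228
Delta = -16*1228 = -19648

-19648


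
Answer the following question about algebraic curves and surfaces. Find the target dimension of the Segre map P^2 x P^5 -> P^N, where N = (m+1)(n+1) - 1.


The Segre embedding maps P^m x P^n into P^N via
all products of coordinates from each factor.
N = (m+1)(n+1) - 1
N = (2+1)(5+1) - 1
N = 3*6 - 1
N = 18 - 1 = 17

17


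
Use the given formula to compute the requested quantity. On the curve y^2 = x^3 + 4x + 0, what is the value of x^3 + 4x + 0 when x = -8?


Compute x^3 + 4x + 0 at x = -8:
x^3 = (-8)^3 = -512
4*x = 4*(-8) = -32
Sum: -512 - 32 + 0 = -544

-544


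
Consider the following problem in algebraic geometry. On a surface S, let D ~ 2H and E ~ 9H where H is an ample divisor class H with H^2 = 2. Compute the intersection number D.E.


Using bilinearity of the intersection pairing on a surface S:
(aH).(bH) = ab * (H.H)
We have H^2 = 2.
D.E = (2H).(9H) = 2*9*2
= 18*2
= 36

36


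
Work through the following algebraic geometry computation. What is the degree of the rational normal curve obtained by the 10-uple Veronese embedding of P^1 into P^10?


The rational normal curve in P^10 is the image of P^1 under the 10-uple Veronese.
A general hyperplane in P^10 pulls back to a degree-10 form on P^1, which has 10 zeros,
so the curve meets a general hyperplane in 10 points. Degree = 10.

10


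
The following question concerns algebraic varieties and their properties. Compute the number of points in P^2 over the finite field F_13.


P^2(F_13) has (q^(n+1) - 1)/(q - 1) points.
= 13^2 + 13^1 + 13^0
= 169 + 13 + 1
= 183

183


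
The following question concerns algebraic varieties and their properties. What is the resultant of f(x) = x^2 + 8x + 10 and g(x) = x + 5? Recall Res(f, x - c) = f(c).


For Res(f, x - c), we evaluate f at x = c.
f(-5) = (-5)^2 + 8*(-5) + 10
= 25 - 40 + 10
= -15 + 10 = -5
Res(f, g) = -5

-5
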